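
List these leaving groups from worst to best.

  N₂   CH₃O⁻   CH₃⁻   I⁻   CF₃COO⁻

CH₃⁻ < CH₃O⁻ < CF₃COO⁻ < I⁻ < N₂

A good leaving group is a weak base: the lower the pKₐ of its conjugate acid, the more readily it departs.
N₂: no meaningful conjugate acid; N₂ departs as an exceptionally stable neutral molecule
I⁻: pKₐ(HI) ≈ -10
CF₃COO⁻: pKₐ(CF₃COOH) ≈ 0.2
CH₃O⁻: pKₐ(CH₃OH) ≈ 15.5
CH₃⁻: pKₐ(CH₄) ≈ 48
Listed from poorest to best leaving group as asked.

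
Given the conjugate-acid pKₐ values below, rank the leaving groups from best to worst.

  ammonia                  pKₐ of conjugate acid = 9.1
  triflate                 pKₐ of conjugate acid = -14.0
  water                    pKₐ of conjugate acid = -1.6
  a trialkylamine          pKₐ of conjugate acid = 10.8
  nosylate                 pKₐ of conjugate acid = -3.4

Lower conjugate-acid pKₐ ⇒ weaker base ⇒ better leaving group.
Sorting by the given values: triflate (-14.0), nosylate (-3.4), water (-1.6), ammonia (9.1), a trialkylamine (10.8).

triflate > nosylate > water > ammonia > a trialkylamine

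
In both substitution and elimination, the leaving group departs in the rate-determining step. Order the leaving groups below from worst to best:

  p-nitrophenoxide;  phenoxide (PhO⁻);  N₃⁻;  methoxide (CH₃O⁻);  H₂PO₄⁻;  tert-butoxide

H₂PO₄⁻: pKₐ(H₃PO₄) ≈ 2.1
N₃⁻: pKₐ(HN₃) ≈ 4.7
p-nitrophenoxide: pKₐ(p-nitrophenol) ≈ 7.2
phenoxide (PhO⁻): pKₐ(C₆H₅OH (phenol)) ≈ 10
methoxide (CH₃O⁻): pKₐ(CH₃OH) ≈ 15.5
tert-butoxide: pKₐ(t-BuOH) ≈ 18
The question asks for worst first, so the sequence is read in increasing leaving-group ability.

tert-butoxide < methoxide (CH₃O⁻) < phenoxide (PhO⁻) < p-nitrophenoxide < N₃⁻ < H₂PO₄⁻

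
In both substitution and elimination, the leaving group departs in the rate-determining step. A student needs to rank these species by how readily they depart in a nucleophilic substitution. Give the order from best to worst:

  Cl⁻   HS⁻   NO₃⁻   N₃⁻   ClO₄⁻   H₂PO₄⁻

ClO₄⁻ > Cl⁻ > NO₃⁻ > H₂PO₄⁻ > N₃⁻ > HS⁻

Leaving-group ability tracks the stability of the departed species; conjugate-acid pKₐ is the usual yardstick (lower pKₐ → better LG).
ClO₄⁻: pKₐ(HClO₄) ≈ -10 — extremely weak base; rarely used for safety reasons
Cl⁻: pKₐ(HCl) ≈ -7 — moderately weak base
NO₃⁻: pKₐ(HNO₃) ≈ -1.3 — resonance-delocalised over three oxygens
H₂PO₄⁻: pKₐ(H₃PO₄) ≈ 2.1
N₃⁻: pKₐ(HN₃) ≈ 4.7 — linear, resonance-stabilised
HS⁻: pKₐ(H₂S) ≈ 7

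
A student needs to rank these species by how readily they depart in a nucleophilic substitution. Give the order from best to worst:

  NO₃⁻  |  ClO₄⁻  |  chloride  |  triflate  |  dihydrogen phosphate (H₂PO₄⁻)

triflate: pKₐ(CF₃SO₃H (triflic acid)) ≈ -14
ClO₄⁻: pKₐ(HClO₄) ≈ -10
chloride: pKₐ(HCl) ≈ -7
NO₃⁻: pKₐ(HNO₃) ≈ -1.3
dihydrogen phosphate (H₂PO₄⁻): pKₐ(H₃PO₄) ≈ 2.1

triflate > ClO₄⁻ > chloride > NO₃⁻ > dihydrogen phosphate (H₂PO₄⁻)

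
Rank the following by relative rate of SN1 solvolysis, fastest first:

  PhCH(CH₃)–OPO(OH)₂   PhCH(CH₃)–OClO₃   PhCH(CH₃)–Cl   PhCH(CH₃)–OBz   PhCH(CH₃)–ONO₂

PhCH(CH₃)–OClO₃ > PhCH(CH₃)–Cl > PhCH(CH₃)–ONO₂ > PhCH(CH₃)–OPO(OH)₂ > PhCH(CH₃)–OBz

The skeletons are identical, so relative rate is governed entirely by leaving-group ability.
The more stable X⁻ (or X) is on its own — i.e. the weaker a base it is — the better a leaving group it makes.
PhCH(CH₃)–OClO₃ loses ClO₄⁻: pKₐ(HClO₄) ≈ -10
PhCH(CH₃)–Cl loses Cl⁻: pKₐ(HCl) ≈ -7
PhCH(CH₃)–ONO₂ loses NO₃⁻: pKₐ(HNO₃) ≈ -1.3
PhCH(CH₃)–OPO(OH)₂ loses H₂PO₄⁻: pKₐ(H₃PO₄) ≈ 2.1
PhCH(CH₃)–OBz loses PhCOO⁻: pKₐ(C₆H₅COOH) ≈ 4.2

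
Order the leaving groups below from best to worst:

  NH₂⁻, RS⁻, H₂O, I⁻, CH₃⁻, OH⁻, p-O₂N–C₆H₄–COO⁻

I⁻ > H₂O > p-O₂N–C₆H₄–COO⁻ > RS⁻ > OH⁻ > NH₂⁻ > CH₃⁻

Leaving-group ability tracks the stability of the departed species; conjugate-acid pKₐ is the usual yardstick (lower pKₐ → better LG).
I⁻: pKₐ(HI) ≈ -10 — large, highly polarisable; very weak base
H₂O: pKₐ(H₃O⁺) ≈ -1.7
p-O₂N–C₆H₄–COO⁻: pKₐ(p-nitrobenzoic acid) ≈ 3.4
RS⁻: pKₐ(RSH (a thiol)) ≈ 10.5
OH⁻: pKₐ(H₂O) ≈ 15.7
NH₂⁻: pKₐ(NH₃) ≈ 38 — extremely strong base; never a leaving group
CH₃⁻: pKₐ(CH₄) ≈ 48 — unstabilised carbanion; the worst conceivable leaving group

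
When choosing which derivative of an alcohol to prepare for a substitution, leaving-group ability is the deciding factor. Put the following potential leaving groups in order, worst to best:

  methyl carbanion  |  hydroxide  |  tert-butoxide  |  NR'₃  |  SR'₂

methyl carbanion < tert-butoxide < hydroxide < NR'₃ < SR'₂

SR'₂: pKₐ(R'₂SH⁺) ≈ -7 — neutral; leaves from a sulfonium salt (R–SR'₂⁺)
NR'₃: pKₐ(R'₃NH⁺) ≈ 10.7 — neutral but still a fairly strong base; Hofmann-elimination LG
hydroxide: pKₐ(H₂O) ≈ 15.7
tert-butoxide: pKₐ(t-BuOH) ≈ 18 — bulky, strongly basic alkoxide
methyl carbanion: pKₐ(CH₄) ≈ 48 — unstabilised carbanion; the worst conceivable leaving group
Reversing gives the worst-to-best order requested.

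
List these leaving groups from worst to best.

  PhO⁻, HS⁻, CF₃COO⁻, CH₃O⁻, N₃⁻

CF₃COO⁻: pKₐ(CF₃COOH) ≈ 0.2 — strongly electron-withdrawing CF₃ stabilises the carboxylate
N₃⁻: pKₐ(HN₃) ≈ 4.7
HS⁻: pKₐ(H₂S) ≈ 7 — larger and more polarisable than the oxygen analogue
PhO⁻: pKₐ(C₆H₅OH (phenol)) ≈ 10 — resonance into the ring helps, but still a poor LG
CH₃O⁻: pKₐ(CH₃OH) ≈ 15.5 — strong base; alkoxides do not leave unassisted
The question asks for worst first, so the sequence is read in increasing leaving-group ability.

CH₃O⁻ < PhO⁻ < HS⁻ < N₃⁻ < CF₃COO⁻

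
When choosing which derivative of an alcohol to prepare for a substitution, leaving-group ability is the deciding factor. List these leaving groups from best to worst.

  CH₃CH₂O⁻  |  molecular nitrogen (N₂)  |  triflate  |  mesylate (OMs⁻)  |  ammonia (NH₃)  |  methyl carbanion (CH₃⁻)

molecular nitrogen (N₂) > triflate > mesylate (OMs⁻) > ammonia (NH₃) > CH₃CH₂O⁻ > methyl carbanion (CH₃⁻)

A good leaving group is a weak base: the lower the pKₐ of its conjugate acid, the more readily it departs.
molecular nitrogen (N₂): no meaningful conjugate acid; N₂ departs as an exceptionally stable neutral molecule
triflate: pKₐ(CF₃SO₃H (triflic acid)) ≈ -14
mesylate (OMs⁻): pKₐ(CH₃SO₃H (MsOH)) ≈ -1.9 — resonance-delocalised alkanesulfonate
ammonia (NH₃): pKₐ(NH₄⁺) ≈ 9.2
CH₃CH₂O⁻: pKₐ(CH₃CH₂OH) ≈ 16 — strong base; alkoxides do not leave unassisted
methyl carbanion (CH₃⁻): pKₐ(CH₄) ≈ 48 — unstabilised carbanion; the worst conceivable leaving group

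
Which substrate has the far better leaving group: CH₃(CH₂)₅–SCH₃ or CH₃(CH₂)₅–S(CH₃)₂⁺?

CH₃(CH₂)₅–S(CH₃)₂⁺

From CH₃(CH₂)₅–SCH₃ the departing group would be RS⁻ (pKₐ(RSH (a thiol)) ≈ 10.5). Moderately basic; rarely leaves without activation.
From CH₃(CH₂)₅–S(CH₃)₂⁺ the leaving group is SR'₂ (pKₐ(R'₂SH⁺) ≈ -7). Neutral; leaves from a sulfonium salt (R–SR'₂⁺).
(In practice CH₃(CH₂)₅–S(CH₃)₂⁺ is made from CH₃(CH₂)₅–SCH₃ by S-methylation with CH₃I, allowing neutral dimethyl sulfide, rather than methanethiolate, to depart.)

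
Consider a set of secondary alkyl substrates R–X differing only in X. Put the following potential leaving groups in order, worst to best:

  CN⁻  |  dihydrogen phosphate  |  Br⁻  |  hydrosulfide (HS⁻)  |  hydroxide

hydroxide < CN⁻ < hydrosulfide (HS⁻) < dihydrogen phosphate < Br⁻

A good leaving group is a weak base: the lower the pKₐ of its conjugate acid, the more readily it departs.
Br⁻: pKₐ(HBr) ≈ -9
dihydrogen phosphate: pKₐ(H₃PO₄) ≈ 2.1
hydrosulfide (HS⁻): pKₐ(H₂S) ≈ 7 — larger and more polarisable than the oxygen analogue
CN⁻: pKₐ(HCN) ≈ 9.2 — sp carbon stabilises the charge somewhat, but still a poor LG
hydroxide: pKₐ(H₂O) ≈ 15.7
Reversing gives the worst-to-best order requested.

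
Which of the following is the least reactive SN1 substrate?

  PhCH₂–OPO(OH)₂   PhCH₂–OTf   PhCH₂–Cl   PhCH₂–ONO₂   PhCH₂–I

PhCH₂–OPO(OH)₂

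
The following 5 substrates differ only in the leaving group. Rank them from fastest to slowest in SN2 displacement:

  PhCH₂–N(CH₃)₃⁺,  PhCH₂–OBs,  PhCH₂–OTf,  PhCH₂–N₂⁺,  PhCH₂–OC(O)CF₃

PhCH₂–N₂⁺ > PhCH₂–OTf > PhCH₂–OBs > PhCH₂–OC(O)CF₃ > PhCH₂–N(CH₃)₃⁺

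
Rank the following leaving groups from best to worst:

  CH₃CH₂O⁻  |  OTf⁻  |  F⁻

Leaving-group ability tracks the stability of the departed species; conjugate-acid pKₐ is the usual yardstick (lower pKₐ → better LG).
OTf⁻: pKₐ(CF₃SO₃H (triflic acid)) ≈ -14
F⁻: pKₐ(HF) ≈ 3.2
CH₃CH₂O⁻: pKₐ(CH₃CH₂OH) ≈ 16

OTf⁻ > F⁻ > CH₃CH₂O⁻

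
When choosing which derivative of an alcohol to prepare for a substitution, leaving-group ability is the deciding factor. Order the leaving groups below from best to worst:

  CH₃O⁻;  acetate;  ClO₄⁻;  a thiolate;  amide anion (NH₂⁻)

ClO₄⁻ > acetate > a thiolate > CH₃O⁻ > amide anion (NH₂⁻)

ClO₄⁻: pKₐ(HClO₄) ≈ -10 — extremely weak base; rarely used for safety reasons
acetate: pKₐ(CH₃COOH) ≈ 4.8
a thiolate: pKₐ(RSH (a thiol)) ≈ 10.5 — moderately basic; rarely leaves without activation
CH₃O⁻: pKₐ(CH₃OH) ≈ 15.5
amide anion (NH₂⁻): pKₐ(NH₃) ≈ 38 — extremely strong base; never a leaving group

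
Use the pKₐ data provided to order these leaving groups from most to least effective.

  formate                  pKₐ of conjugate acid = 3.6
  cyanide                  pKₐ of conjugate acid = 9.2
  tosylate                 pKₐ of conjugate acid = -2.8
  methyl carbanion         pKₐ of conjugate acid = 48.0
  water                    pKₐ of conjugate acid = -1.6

tosylate > water > formate > cyanide > methyl carbanion

Lower conjugate-acid pKₐ ⇒ weaker base ⇒ better leaving group.
Sorting by the given values: tosylate (-2.8), water (-1.6), formate (3.6), cyanide (9.2), methyl carbanion (48.0).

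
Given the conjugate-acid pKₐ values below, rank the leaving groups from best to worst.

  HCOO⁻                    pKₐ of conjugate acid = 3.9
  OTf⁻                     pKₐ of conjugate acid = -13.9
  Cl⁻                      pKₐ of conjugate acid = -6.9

OTf⁻ > Cl⁻ > HCOO⁻

Lower conjugate-acid pKₐ ⇒ weaker base ⇒ better leaving group.
Sorting by the given values: OTf⁻ (-13.9), Cl⁻ (-6.9), HCOO⁻ (3.9).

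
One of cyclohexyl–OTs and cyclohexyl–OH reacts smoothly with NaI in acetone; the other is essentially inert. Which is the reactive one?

cyclohexyl–OTs

From cyclohexyl–OH the departing group would be OH⁻ (pKₐ(H₂O) ≈ 15.7). Strong base; essentially never leaves without prior activation.
From cyclohexyl–OTs the leaving group is OTs⁻ (pKₐ(p-CH₃C₆H₄SO₃H (TsOH)) ≈ -2.8). Resonance-delocalised arenesulfonate.
(In practice cyclohexyl–OTs is made from cyclohexyl–OH by treatment with TsCl / pyridine, converting the hydroxyl into a tosylate.)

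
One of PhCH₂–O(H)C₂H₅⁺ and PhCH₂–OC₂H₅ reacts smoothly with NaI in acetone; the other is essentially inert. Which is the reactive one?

PhCH₂–O(H)C₂H₅⁺

From PhCH₂–OC₂H₅ the departing group would be CH₃CH₂O⁻ (pKₐ(CH₃CH₂OH) ≈ 16). Strong base; alkoxides do not leave unassisted.
From PhCH₂–O(H)C₂H₅⁺ the leaving group is R'OH (pKₐ(R'OH₂⁺) ≈ -2.4). Neutral; leaves from a protonated ether (an oxonium ion, R–O(H)R'⁺).
(In practice PhCH₂–O(H)C₂H₅⁺ is made from PhCH₂–OC₂H₅ by protonation with concentrated HBr, allowing neutral ethanol, rather than ethoxide, to depart.)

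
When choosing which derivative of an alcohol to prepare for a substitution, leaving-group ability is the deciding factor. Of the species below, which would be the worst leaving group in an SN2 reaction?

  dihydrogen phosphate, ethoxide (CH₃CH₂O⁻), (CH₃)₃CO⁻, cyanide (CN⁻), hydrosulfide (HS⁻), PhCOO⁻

(CH₃)₃CO⁻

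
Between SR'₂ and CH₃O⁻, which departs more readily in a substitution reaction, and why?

SR'₂

SR'₂ is the better leaving group.
pKₐ(R'₂SH⁺) ≈ -7 versus pKₐ(CH₃OH) ≈ 15.5: SR'₂ is the much weaker base.
Neutral; leaves from a sulfonium salt (R–SR'₂⁺).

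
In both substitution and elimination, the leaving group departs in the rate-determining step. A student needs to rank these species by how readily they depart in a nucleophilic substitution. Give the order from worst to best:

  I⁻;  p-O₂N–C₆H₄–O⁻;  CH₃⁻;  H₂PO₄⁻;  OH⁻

The more stable X⁻ (or X) is on its own — i.e. the weaker a base it is — the better a leaving group it makes.
I⁻: pKₐ(HI) ≈ -10 — large, highly polarisable; very weak base
H₂PO₄⁻: pKₐ(H₃PO₄) ≈ 2.1 — moderate base; biological leaving group after further activation
p-O₂N–C₆H₄–O⁻: pKₐ(p-nitrophenol) ≈ 7.2 — nitro group delocalises the charge; the classic chromogenic LG
OH⁻: pKₐ(H₂O) ≈ 15.7 — strong base; essentially never leaves without prior activation
CH₃⁻: pKₐ(CH₄) ≈ 48 — unstabilised carbanion; the worst conceivable leaving group
Listed from poorest to best leaving group as asked.

CH₃⁻ < OH⁻ < p-O₂N–C₆H₄–O⁻ < H₂PO₄⁻ < I⁻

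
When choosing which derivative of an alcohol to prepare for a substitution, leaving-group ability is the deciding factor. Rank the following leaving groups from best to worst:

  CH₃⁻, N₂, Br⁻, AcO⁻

N₂ > Br⁻ > AcO⁻ > CH₃⁻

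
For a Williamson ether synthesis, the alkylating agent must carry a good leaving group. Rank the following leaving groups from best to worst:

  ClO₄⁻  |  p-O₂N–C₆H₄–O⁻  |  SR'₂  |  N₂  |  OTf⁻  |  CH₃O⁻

N₂ > OTf⁻ > ClO₄⁻ > SR'₂ > p-O₂N–C₆H₄–O⁻ > CH₃O⁻

Rank by basicity of the departing species: weakest base leaves most easily.
N₂: no meaningful conjugate acid; N₂ departs as an exceptionally stable neutral molecule
OTf⁻: pKₐ(CF₃SO₃H (triflic acid)) ≈ -14
ClO₄⁻: pKₐ(HClO₄) ≈ -10
SR'₂: pKₐ(R'₂SH⁺) ≈ -7
p-O₂N–C₆H₄–O⁻: pKₐ(p-nitrophenol) ≈ 7.2
CH₃O⁻: pKₐ(CH₃OH) ≈ 15.5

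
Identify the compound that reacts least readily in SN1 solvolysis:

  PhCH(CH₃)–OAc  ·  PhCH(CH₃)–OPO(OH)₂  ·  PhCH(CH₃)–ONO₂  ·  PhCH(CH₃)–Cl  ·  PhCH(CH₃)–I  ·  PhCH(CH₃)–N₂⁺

PhCH(CH₃)–OAc

With the same alkyl group throughout, only the leaving group differentiates the rates.
The more stable X⁻ (or X) is on its own — i.e. the weaker a base it is — the better a leaving group it makes.
PhCH(CH₃)–N₂⁺ loses N₂: no meaningful conjugate acid; N₂ departs as an exceptionally stable neutral molecule
PhCH(CH₃)–I loses I⁻: pKₐ(HI) ≈ -10
PhCH(CH₃)–Cl loses Cl⁻: pKₐ(HCl) ≈ -7
PhCH(CH₃)–ONO₂ loses NO₃⁻: pKₐ(HNO₃) ≈ -1.3
PhCH(CH₃)–OPO(OH)₂ loses H₂PO₄⁻: pKₐ(H₃PO₄) ≈ 2.1
PhCH(CH₃)–OAc loses AcO⁻: pKₐ(CH₃COOH) ≈ 4.8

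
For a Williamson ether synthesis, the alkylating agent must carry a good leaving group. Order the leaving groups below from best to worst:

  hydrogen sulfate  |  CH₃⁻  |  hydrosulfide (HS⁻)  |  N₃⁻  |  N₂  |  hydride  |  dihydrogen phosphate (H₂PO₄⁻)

N₂ > hydrogen sulfate > dihydrogen phosphate (H₂PO₄⁻) > N₃⁻ > hydrosulfide (HS⁻) > hydride > CH₃⁻

Leaving-group ability tracks the stability of the departed species; conjugate-acid pKₐ is the usual yardstick (lower pKₐ → better LG).
N₂: no meaningful conjugate acid; N₂ departs as an exceptionally stable neutral molecule
hydrogen sulfate: pKₐ(H₂SO₄) ≈ -3
dihydrogen phosphate (H₂PO₄⁻): pKₐ(H₃PO₄) ≈ 2.1 — moderate base; biological leaving group after further activation
N₃⁻: pKₐ(HN₃) ≈ 4.7
hydrosulfide (HS⁻): pKₐ(H₂S) ≈ 7
hydride: pKₐ(H₂) ≈ 36
CH₃⁻: pKₐ(CH₄) ≈ 48 — unstabilised carbanion; the worst conceivable leaving group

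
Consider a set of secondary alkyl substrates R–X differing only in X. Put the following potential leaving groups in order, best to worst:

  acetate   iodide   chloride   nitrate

iodide > chloride > nitrate > acetate

Leaving-group ability tracks the stability of the departed species; conjugate-acid pKₐ is the usual yardstick (lower pKₐ → better LG).
iodide: pKₐ(HI) ≈ -10
chloride: pKₐ(HCl) ≈ -7 — moderately weak base
nitrate: pKₐ(HNO₃) ≈ -1.3 — resonance-delocalised over three oxygens
acetate: pKₐ(CH₃COOH) ≈ 4.8 — resonance-stabilised but still a weak base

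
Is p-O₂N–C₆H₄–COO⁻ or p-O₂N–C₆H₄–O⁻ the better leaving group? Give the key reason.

p-O₂N–C₆H₄–COO⁻ is the better leaving group.
pKₐ(p-nitrobenzoic acid) ≈ 3.4 versus pKₐ(p-nitrophenol) ≈ 7.2: p-O₂N–C₆H₄–COO⁻ is the much weaker base.
Electron-withdrawing nitro group stabilises the carboxylate.

p-O₂N–C₆H₄–COO⁻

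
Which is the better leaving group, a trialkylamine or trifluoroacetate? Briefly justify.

trifluoroacetate

trifluoroacetate is the better leaving group.
pKₐ(CF₃COOH) ≈ 0.2 versus pKₐ(R'₃NH⁺) ≈ 10.7: trifluoroacetate is the much weaker base.
Strongly electron-withdrawing CF₃ stabilises the carboxylate.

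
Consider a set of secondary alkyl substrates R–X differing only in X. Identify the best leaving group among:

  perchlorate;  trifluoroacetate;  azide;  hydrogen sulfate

perchlorate

perchlorate: pKₐ(HClO₄) ≈ -10
hydrogen sulfate: pKₐ(H₂SO₄) ≈ -3
trifluoroacetate: pKₐ(CF₃COOH) ≈ 0.2
azide: pKₐ(HN₃) ≈ 4.7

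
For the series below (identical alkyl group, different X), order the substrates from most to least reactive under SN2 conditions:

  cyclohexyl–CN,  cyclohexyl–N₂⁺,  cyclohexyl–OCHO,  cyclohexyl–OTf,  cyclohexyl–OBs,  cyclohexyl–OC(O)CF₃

The skeletons are identical, so relative rate is governed entirely by leaving-group ability.
A good leaving group is a weak base: the lower the pKₐ of its conjugate acid, the more readily it departs.
cyclohexyl–N₂⁺ loses N₂: no meaningful conjugate acid; N₂ departs as an exceptionally stable neutral molecule
cyclohexyl–OTf loses OTf⁻: pKₐ(CF₃SO₃H (triflic acid)) ≈ -14
cyclohexyl–OBs loses OBs⁻: pKₐ(p-BrC₆H₄SO₃H) ≈ -2.8
cyclohexyl–OC(O)CF₃ loses CF₃COO⁻: pKₐ(CF₃COOH) ≈ 0.2
cyclohexyl–OCHO loses HCOO⁻: pKₐ(HCOOH) ≈ 3.8
cyclohexyl–CN loses CN⁻: pKₐ(HCN) ≈ 9.2

cyclohexyl–N₂⁺ > cyclohexyl–OTf > cyclohexyl–OBs > cyclohexyl–OC(O)CF₃ > cyclohexyl–OCHO > cyclohexyl–CN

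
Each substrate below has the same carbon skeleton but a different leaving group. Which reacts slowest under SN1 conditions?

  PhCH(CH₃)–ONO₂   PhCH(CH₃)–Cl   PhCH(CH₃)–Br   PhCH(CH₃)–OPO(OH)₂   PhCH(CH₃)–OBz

PhCH(CH₃)–OBz

With the same alkyl group throughout, only the leaving group differentiates the rates.
Rank by basicity of the departing species: weakest base leaves most easily.
PhCH(CH₃)–Br loses Br⁻: pKₐ(HBr) ≈ -9
PhCH(CH₃)–Cl loses Cl⁻: pKₐ(HCl) ≈ -7
PhCH(CH₃)–ONO₂ loses NO₃⁻: pKₐ(HNO₃) ≈ -1.3
PhCH(CH₃)–OPO(OH)₂ loses H₂PO₄⁻: pKₐ(H₃PO₄) ≈ 2.1
PhCH(CH₃)–OBz loses PhCOO⁻: pKₐ(C₆H₅COOH) ≈ 4.2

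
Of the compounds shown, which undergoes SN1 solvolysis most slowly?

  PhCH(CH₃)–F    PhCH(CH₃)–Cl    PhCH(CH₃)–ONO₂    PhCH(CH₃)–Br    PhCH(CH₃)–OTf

PhCH(CH₃)–F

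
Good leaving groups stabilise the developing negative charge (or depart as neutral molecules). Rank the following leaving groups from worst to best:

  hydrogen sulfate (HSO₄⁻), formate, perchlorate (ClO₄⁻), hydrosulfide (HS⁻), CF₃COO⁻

perchlorate (ClO₄⁻): pKₐ(HClO₄) ≈ -10 — extremely weak base; rarely used for safety reasons
hydrogen sulfate (HSO₄⁻): pKₐ(H₂SO₄) ≈ -3 — conjugate base of a strong mineral acid
CF₃COO⁻: pKₐ(CF₃COOH) ≈ 0.2 — strongly electron-withdrawing CF₃ stabilises the carboxylate
formate: pKₐ(HCOOH) ≈ 3.8 — resonance-stabilised carboxylate
hydrosulfide (HS⁻): pKₐ(H₂S) ≈ 7
Listed from poorest to best leaving group as asked.

hydrosulfide (HS⁻) < formate < CF₃COO⁻ < hydrogen sulfate (HSO₄⁻) < perchlorate (ClO₄⁻)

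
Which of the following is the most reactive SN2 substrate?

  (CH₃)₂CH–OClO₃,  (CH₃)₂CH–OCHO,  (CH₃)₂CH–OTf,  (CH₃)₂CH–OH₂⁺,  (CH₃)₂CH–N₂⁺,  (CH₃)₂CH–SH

With the same alkyl group throughout, only the leaving group differentiates the rates.
Rank by basicity of the departing species: weakest base leaves most easily.
(CH₃)₂CH–N₂⁺ loses N₂: no meaningful conjugate acid; N₂ departs as an exceptionally stable neutral molecule
(CH₃)₂CH–OTf loses OTf⁻: pKₐ(CF₃SO₃H (triflic acid)) ≈ -14
(CH₃)₂CH–OClO₃ loses ClO₄⁻: pKₐ(HClO₄) ≈ -10
(CH₃)₂CH–OH₂⁺ loses H₂O: pKₐ(H₃O⁺) ≈ -1.7
(CH₃)₂CH–OCHO loses HCOO⁻: pKₐ(HCOOH) ≈ 3.8
(CH₃)₂CH–SH loses HS⁻: pKₐ(H₂S) ≈ 7

(CH₃)₂CH–N₂⁺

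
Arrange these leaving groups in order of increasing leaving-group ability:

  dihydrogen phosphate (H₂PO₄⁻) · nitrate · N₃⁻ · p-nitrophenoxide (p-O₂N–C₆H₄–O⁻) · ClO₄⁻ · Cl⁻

A good leaving group is a weak base: the lower the pKₐ of its conjugate acid, the more readily it departs.
ClO₄⁻: pKₐ(HClO₄) ≈ -10 — extremely weak base; rarely used for safety reasons
Cl⁻: pKₐ(HCl) ≈ -7
nitrate: pKₐ(HNO₃) ≈ -1.3 — resonance-delocalised over three oxygens
dihydrogen phosphate (H₂PO₄⁻): pKₐ(H₃PO₄) ≈ 2.1 — moderate base; biological leaving group after further activation
N₃⁻: pKₐ(HN₃) ≈ 4.7
p-nitrophenoxide (p-O₂N–C₆H₄–O⁻): pKₐ(p-nitrophenol) ≈ 7.2
Listed from poorest to best leaving group as asked.

p-nitrophenoxide (p-O₂N–C₆H₄–O⁻) < N₃⁻ < dihydrogen phosphate (H₂PO₄⁻) < nitrate < Cl⁻ < ClO₄⁻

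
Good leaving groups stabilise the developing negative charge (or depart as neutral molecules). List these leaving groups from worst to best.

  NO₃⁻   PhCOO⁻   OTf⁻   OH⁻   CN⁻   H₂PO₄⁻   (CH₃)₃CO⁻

(CH₃)₃CO⁻ < OH⁻ < CN⁻ < PhCOO⁻ < H₂PO₄⁻ < NO₃⁻ < OTf⁻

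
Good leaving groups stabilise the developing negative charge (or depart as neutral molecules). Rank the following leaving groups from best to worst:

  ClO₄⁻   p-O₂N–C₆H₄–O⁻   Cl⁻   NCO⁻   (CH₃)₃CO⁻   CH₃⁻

ClO₄⁻: pKₐ(HClO₄) ≈ -10
Cl⁻: pKₐ(HCl) ≈ -7
NCO⁻: pKₐ(HOCN) ≈ 3.5
p-O₂N–C₆H₄–O⁻: pKₐ(p-nitrophenol) ≈ 7.2
(CH₃)₃CO⁻: pKₐ(t-BuOH) ≈ 18
CH₃⁻: pKₐ(CH₄) ≈ 48

ClO₄⁻ > Cl⁻ > NCO⁻ > p-O₂N–C₆H₄–O⁻ > (CH₃)₃CO⁻ > CH₃⁻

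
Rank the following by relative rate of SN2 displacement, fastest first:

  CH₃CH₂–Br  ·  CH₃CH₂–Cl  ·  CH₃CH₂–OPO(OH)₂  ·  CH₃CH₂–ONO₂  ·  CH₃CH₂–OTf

CH₃CH₂–OTf > CH₃CH₂–Br > CH₃CH₂–Cl > CH₃CH₂–ONO₂ > CH₃CH₂–OPO(OH)₂

Same R in every case — rank the leaving groups.
Leaving-group ability tracks the stability of the departed species; conjugate-acid pKₐ is the usual yardstick (lower pKₐ → better LG).
CH₃CH₂–OTf loses OTf⁻: pKₐ(CF₃SO₃H (triflic acid)) ≈ -14
CH₃CH₂–Br loses Br⁻: pKₐ(HBr) ≈ -9
CH₃CH₂–Cl loses Cl⁻: pKₐ(HCl) ≈ -7
CH₃CH₂–ONO₂ loses NO₃⁻: pKₐ(HNO₃) ≈ -1.3
CH₃CH₂–OPO(OH)₂ loses H₂PO₄⁻: pKₐ(H₃PO₄) ≈ 2.1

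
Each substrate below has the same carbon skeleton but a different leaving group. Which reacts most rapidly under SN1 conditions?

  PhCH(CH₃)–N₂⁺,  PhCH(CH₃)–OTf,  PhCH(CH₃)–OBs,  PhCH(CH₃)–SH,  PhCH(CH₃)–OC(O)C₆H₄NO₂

PhCH(CH₃)–N₂⁺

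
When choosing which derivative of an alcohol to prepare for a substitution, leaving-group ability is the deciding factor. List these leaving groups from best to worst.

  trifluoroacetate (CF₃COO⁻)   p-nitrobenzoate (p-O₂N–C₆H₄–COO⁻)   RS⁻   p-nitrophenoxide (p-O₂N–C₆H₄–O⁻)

trifluoroacetate (CF₃COO⁻) > p-nitrobenzoate (p-O₂N–C₆H₄–COO⁻) > p-nitrophenoxide (p-O₂N–C₆H₄–O⁻) > RS⁻

Rank by basicity of the departing species: weakest base leaves most easily.
trifluoroacetate (CF₃COO⁻): pKₐ(CF₃COOH) ≈ 0.2 — strongly electron-withdrawing CF₃ stabilises the carboxylate
p-nitrobenzoate (p-O₂N–C₆H₄–COO⁻): pKₐ(p-nitrobenzoic acid) ≈ 3.4 — electron-withdrawing nitro group stabilises the carboxylate
p-nitrophenoxide (p-O₂N–C₆H₄–O⁻): pKₐ(p-nitrophenol) ≈ 7.2 — nitro group delocalises the charge; the classic chromogenic LG
RS⁻: pKₐ(RSH (a thiol)) ≈ 10.5 — moderately basic; rarely leaves without activation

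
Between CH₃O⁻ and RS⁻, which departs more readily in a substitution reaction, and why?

RS⁻

RS⁻ is the better leaving group.
pKₐ(RSH (a thiol)) ≈ 10.5 versus pKₐ(CH₃OH) ≈ 15.5: RS⁻ is the much weaker base.
Moderately basic; rarely leaves without activation.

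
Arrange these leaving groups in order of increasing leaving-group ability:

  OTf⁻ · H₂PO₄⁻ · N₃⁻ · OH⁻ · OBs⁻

OH⁻ < N₃⁻ < H₂PO₄⁻ < OBs⁻ < OTf⁻

The more stable X⁻ (or X) is on its own — i.e. the weaker a base it is — the better a leaving group it makes.
OTf⁻: pKₐ(CF₃SO₃H (triflic acid)) ≈ -14 — charge spread over three oxygens and a CF₃ group; the premier leaving group in synthesis
OBs⁻: pKₐ(p-BrC₆H₄SO₃H) ≈ -2.8
H₂PO₄⁻: pKₐ(H₃PO₄) ≈ 2.1 — moderate base; biological leaving group after further activation
N₃⁻: pKₐ(HN₃) ≈ 4.7
OH⁻: pKₐ(H₂O) ≈ 15.7 — strong base; essentially never leaves without prior activation
The question asks for worst first, so the sequence is read in increasing leaving-group ability.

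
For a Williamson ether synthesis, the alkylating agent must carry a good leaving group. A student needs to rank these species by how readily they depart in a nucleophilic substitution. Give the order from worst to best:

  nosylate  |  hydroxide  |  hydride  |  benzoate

Rank by basicity of the departing species: weakest base leaves most easily.
nosylate: pKₐ(p-O₂NC₆H₄SO₃H) ≈ -3.5 — p-nitro group further stabilises the sulfonate
benzoate: pKₐ(C₆H₅COOH) ≈ 4.2
hydroxide: pKₐ(H₂O) ≈ 15.7 — strong base; essentially never leaves without prior activation
hydride: pKₐ(H₂) ≈ 36
The question asks for worst first, so the sequence is read in increasing leaving-group ability.

hydride < hydroxide < benzoate < nosylate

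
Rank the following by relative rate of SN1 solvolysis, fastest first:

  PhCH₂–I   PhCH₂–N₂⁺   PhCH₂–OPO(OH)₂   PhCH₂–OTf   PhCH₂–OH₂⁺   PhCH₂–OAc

PhCH₂–N₂⁺ > PhCH₂–OTf > PhCH₂–I > PhCH₂–OH₂⁺ > PhCH₂–OPO(OH)₂ > PhCH₂–OAc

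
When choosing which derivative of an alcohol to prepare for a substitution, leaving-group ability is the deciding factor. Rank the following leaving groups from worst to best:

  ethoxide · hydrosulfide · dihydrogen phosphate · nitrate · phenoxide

ethoxide < phenoxide < hydrosulfide < dihydrogen phosphate < nitrate

nitrate: pKₐ(HNO₃) ≈ -1.3
dihydrogen phosphate: pKₐ(H₃PO₄) ≈ 2.1
hydrosulfide: pKₐ(H₂S) ≈ 7
phenoxide: pKₐ(C₆H₅OH (phenol)) ≈ 10
ethoxide: pKₐ(CH₃CH₂OH) ≈ 16
Listed from poorest to best leaving group as asked.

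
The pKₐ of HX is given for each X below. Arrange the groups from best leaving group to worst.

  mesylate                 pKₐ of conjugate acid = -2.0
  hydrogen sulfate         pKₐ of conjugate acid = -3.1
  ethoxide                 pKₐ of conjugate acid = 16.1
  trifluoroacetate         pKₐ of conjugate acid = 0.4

hydrogen sulfate > mesylate > trifluoroacetate > ethoxide

Lower conjugate-acid pKₐ ⇒ weaker base ⇒ better leaving group.
Sorting by the given values: hydrogen sulfate (-3.1), mesylate (-2.0), trifluoroacetate (0.4), ethoxide (16.1).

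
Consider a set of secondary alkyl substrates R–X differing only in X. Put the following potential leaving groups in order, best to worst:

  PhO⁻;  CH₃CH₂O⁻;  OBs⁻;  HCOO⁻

OBs⁻ > HCOO⁻ > PhO⁻ > CH₃CH₂O⁻

Rank by basicity of the departing species: weakest base leaves most easily.
OBs⁻: pKₐ(p-BrC₆H₄SO₃H) ≈ -2.8 — arenesulfonate with a p-bromo substituent
HCOO⁻: pKₐ(HCOOH) ≈ 3.8 — resonance-stabilised carboxylate
PhO⁻: pKₐ(C₆H₅OH (phenol)) ≈ 10 — resonance into the ring helps, but still a poor LG
CH₃CH₂O⁻: pKₐ(CH₃CH₂OH) ≈ 16 — strong base; alkoxides do not leave unassisted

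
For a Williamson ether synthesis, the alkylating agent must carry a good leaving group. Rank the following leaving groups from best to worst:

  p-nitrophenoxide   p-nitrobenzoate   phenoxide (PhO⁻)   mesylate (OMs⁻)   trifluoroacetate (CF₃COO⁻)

A good leaving group is a weak base: the lower the pKₐ of its conjugate acid, the more readily it departs.
mesylate (OMs⁻): pKₐ(CH₃SO₃H (MsOH)) ≈ -1.9 — resonance-delocalised alkanesulfonate
trifluoroacetate (CF₃COO⁻): pKₐ(CF₃COOH) ≈ 0.2 — strongly electron-withdrawing CF₃ stabilises the carboxylate
p-nitrobenzoate: pKₐ(p-nitrobenzoic acid) ≈ 3.4 — electron-withdrawing nitro group stabilises the carboxylate
p-nitrophenoxide: pKₐ(p-nitrophenol) ≈ 7.2
phenoxide (PhO⁻): pKₐ(C₆H₅OH (phenol)) ≈ 10 — resonance into the ring helps, but still a poor LG

mesylate (OMs⁻) > trifluoroacetate (CF₃COO⁻) > p-nitrobenzoate > p-nitrophenoxide > phenoxide (PhO⁻)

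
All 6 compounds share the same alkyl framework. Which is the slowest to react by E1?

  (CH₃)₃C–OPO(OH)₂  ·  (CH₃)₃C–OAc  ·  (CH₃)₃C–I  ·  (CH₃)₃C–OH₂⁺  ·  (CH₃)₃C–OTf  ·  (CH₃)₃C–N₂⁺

(CH₃)₃C–OAc

Identical carbon frameworks mean the comparison reduces to leaving-group quality.
The more stable X⁻ (or X) is on its own — i.e. the weaker a base it is — the better a leaving group it makes.
(CH₃)₃C–N₂⁺ loses N₂: no meaningful conjugate acid; N₂ departs as an exceptionally stable neutral molecule
(CH₃)₃C–OTf loses OTf⁻: pKₐ(CF₃SO₃H (triflic acid)) ≈ -14
(CH₃)₃C–I loses I⁻: pKₐ(HI) ≈ -10
(CH₃)₃C–OH₂⁺ loses H₂O: pKₐ(H₃O⁺) ≈ -1.7
(CH₃)₃C–OPO(OH)₂ loses H₂PO₄⁻: pKₐ(H₃PO₄) ≈ 2.1
(CH₃)₃C–OAc loses AcO⁻: pKₐ(CH₃COOH) ≈ 4.8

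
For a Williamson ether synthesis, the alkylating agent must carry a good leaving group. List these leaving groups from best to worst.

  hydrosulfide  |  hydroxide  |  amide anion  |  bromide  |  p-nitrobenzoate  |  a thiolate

bromide: pKₐ(HBr) ≈ -9
p-nitrobenzoate: pKₐ(p-nitrobenzoic acid) ≈ 3.4
hydrosulfide: pKₐ(H₂S) ≈ 7
a thiolate: pKₐ(RSH (a thiol)) ≈ 10.5 — moderately basic; rarely leaves without activation
hydroxide: pKₐ(H₂O) ≈ 15.7 — strong base; essentially never leaves without prior activation
amide anion: pKₐ(NH₃) ≈ 38 — extremely strong base; never a leaving group

bromide > p-nitrobenzoate > hydrosulfide > a thiolate > hydroxide > amide anion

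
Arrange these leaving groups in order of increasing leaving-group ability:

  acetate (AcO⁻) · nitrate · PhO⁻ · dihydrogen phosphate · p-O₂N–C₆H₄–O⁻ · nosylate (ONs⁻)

The more stable X⁻ (or X) is on its own — i.e. the weaker a base it is — the better a leaving group it makes.
nosylate (ONs⁻): pKₐ(p-O₂NC₆H₄SO₃H) ≈ -3.5
nitrate: pKₐ(HNO₃) ≈ -1.3
dihydrogen phosphate: pKₐ(H₃PO₄) ≈ 2.1
acetate (AcO⁻): pKₐ(CH₃COOH) ≈ 4.8
p-O₂N–C₆H₄–O⁻: pKₐ(p-nitrophenol) ≈ 7.2
PhO⁻: pKₐ(C₆H₅OH (phenol)) ≈ 10
Reversing gives the worst-to-best order requested.

PhO⁻ < p-O₂N–C₆H₄–O⁻ < acetate (AcO⁻) < dihydrogen phosphate < nitrate < nosylate (ONs⁻)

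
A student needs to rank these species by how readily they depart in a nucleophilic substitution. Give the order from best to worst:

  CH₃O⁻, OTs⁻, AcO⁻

The more stable X⁻ (or X) is on its own — i.e. the weaker a base it is — the better a leaving group it makes.
OTs⁻: pKₐ(p-CH₃C₆H₄SO₃H (TsOH)) ≈ -2.8 — resonance-delocalised arenesulfonate
AcO⁻: pKₐ(CH₃COOH) ≈ 4.8 — resonance-stabilised but still a weak base
CH₃O⁻: pKₐ(CH₃OH) ≈ 15.5 — strong base; alkoxides do not leave unassisted

OTs⁻ > AcO⁻ > CH₃O⁻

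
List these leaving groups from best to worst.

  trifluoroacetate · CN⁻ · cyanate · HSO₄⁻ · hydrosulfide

HSO₄⁻ > trifluoroacetate > cyanate > hydrosulfide > CN⁻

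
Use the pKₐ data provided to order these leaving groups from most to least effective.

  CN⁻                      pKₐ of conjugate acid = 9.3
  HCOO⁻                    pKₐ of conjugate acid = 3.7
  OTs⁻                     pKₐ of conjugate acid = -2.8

OTs⁻ > HCOO⁻ > CN⁻

Lower conjugate-acid pKₐ ⇒ weaker base ⇒ better leaving group.
Sorting by the given values: OTs⁻ (-2.8), HCOO⁻ (3.7), CN⁻ (9.3).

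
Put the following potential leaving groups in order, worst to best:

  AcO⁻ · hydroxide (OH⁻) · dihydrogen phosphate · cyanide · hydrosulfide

A good leaving group is a weak base: the lower the pKₐ of its conjugate acid, the more readily it departs.
dihydrogen phosphate: pKₐ(H₃PO₄) ≈ 2.1
AcO⁻: pKₐ(CH₃COOH) ≈ 4.8
hydrosulfide: pKₐ(H₂S) ≈ 7
cyanide: pKₐ(HCN) ≈ 9.2
hydroxide (OH⁻): pKₐ(H₂O) ≈ 15.7
Reversing gives the worst-to-best order requested.

hydroxide (OH⁻) < cyanide < hydrosulfide < AcO⁻ < dihydrogen phosphate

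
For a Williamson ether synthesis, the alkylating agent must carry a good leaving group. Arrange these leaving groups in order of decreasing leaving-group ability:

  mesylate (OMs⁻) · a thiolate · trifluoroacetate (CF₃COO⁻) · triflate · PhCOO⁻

triflate > mesylate (OMs⁻) > trifluoroacetate (CF₃COO⁻) > PhCOO⁻ > a thiolate

Rank by basicity of the departing species: weakest base leaves most easily.
triflate: pKₐ(CF₃SO₃H (triflic acid)) ≈ -14
mesylate (OMs⁻): pKₐ(CH₃SO₃H (MsOH)) ≈ -1.9
trifluoroacetate (CF₃COO⁻): pKₐ(CF₃COOH) ≈ 0.2
PhCOO⁻: pKₐ(C₆H₅COOH) ≈ 4.2
a thiolate: pKₐ(RSH (a thiol)) ≈ 10.5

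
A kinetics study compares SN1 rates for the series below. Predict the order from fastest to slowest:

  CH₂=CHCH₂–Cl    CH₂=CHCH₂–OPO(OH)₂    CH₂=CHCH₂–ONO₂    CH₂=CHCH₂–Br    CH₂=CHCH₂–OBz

Same R in every case — rank the leaving groups.
Leaving-group ability tracks the stability of the departed species; conjugate-acid pKₐ is the usual yardstick (lower pKₐ → better LG).
CH₂=CHCH₂–Br loses Br⁻: pKₐ(HBr) ≈ -9
CH₂=CHCH₂–Cl loses Cl⁻: pKₐ(HCl) ≈ -7
CH₂=CHCH₂–ONO₂ loses NO₃⁻: pKₐ(HNO₃) ≈ -1.3
CH₂=CHCH₂–OPO(OH)₂ loses H₂PO₄⁻: pKₐ(H₃PO₄) ≈ 2.1
CH₂=CHCH₂–OBz loses PhCOO⁻: pKₐ(C₆H₅COOH) ≈ 4.2

CH₂=CHCH₂–Br > CH₂=CHCH₂–Cl > CH₂=CHCH₂–ONO₂ > CH₂=CHCH₂–OPO(OH)₂ > CH₂=CHCH₂–OBz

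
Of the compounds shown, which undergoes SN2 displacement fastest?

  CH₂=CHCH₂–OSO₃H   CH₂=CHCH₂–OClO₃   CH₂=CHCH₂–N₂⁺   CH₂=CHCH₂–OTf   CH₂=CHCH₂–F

With the same alkyl group throughout, only the leaving group differentiates the rates.
Rank by basicity of the departing species: weakest base leaves most easily.
CH₂=CHCH₂–N₂⁺ loses N₂: no meaningful conjugate acid; N₂ departs as an exceptionally stable neutral molecule
CH₂=CHCH₂–OTf loses OTf⁻: pKₐ(CF₃SO₃H (triflic acid)) ≈ -14
CH₂=CHCH₂–OClO₃ loses ClO₄⁻: pKₐ(HClO₄) ≈ -10
CH₂=CHCH₂–OSO₃H loses HSO₄⁻: pKₐ(H₂SO₄) ≈ -3
CH₂=CHCH₂–F loses F⁻: pKₐ(HF) ≈ 3.2

CH₂=CHCH₂–N₂⁺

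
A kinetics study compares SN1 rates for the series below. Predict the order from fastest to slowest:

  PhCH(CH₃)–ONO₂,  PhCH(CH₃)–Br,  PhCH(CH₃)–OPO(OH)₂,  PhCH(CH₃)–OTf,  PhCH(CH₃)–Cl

The skeletons are identical, so relative rate is governed entirely by leaving-group ability.
Rank by basicity of the departing species: weakest base leaves most easily.
PhCH(CH₃)–OTf loses OTf⁻: pKₐ(CF₃SO₃H (triflic acid)) ≈ -14
PhCH(CH₃)–Br loses Br⁻: pKₐ(HBr) ≈ -9
PhCH(CH₃)–Cl loses Cl⁻: pKₐ(HCl) ≈ -7
PhCH(CH₃)–ONO₂ loses NO₃⁻: pKₐ(HNO₃) ≈ -1.3
PhCH(CH₃)–OPO(OH)₂ loses H₂PO₄⁻: pKₐ(H₃PO₄) ≈ 2.1

PhCH(CH₃)–OTf > PhCH(CH₃)–Br > PhCH(CH₃)–Cl > PhCH(CH₃)–ONO₂ > PhCH(CH₃)–OPO(OH)₂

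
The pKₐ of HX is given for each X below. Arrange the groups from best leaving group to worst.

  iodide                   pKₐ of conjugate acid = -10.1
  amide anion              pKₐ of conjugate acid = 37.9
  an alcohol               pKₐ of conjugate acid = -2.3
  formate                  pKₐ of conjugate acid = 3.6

iodide > an alcohol > formate > amide anion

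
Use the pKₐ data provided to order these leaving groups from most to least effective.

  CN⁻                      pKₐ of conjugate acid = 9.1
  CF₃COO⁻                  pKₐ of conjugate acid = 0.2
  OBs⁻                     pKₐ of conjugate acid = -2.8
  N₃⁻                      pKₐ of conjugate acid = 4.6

OBs⁻ > CF₃COO⁻ > N₃⁻ > CN⁻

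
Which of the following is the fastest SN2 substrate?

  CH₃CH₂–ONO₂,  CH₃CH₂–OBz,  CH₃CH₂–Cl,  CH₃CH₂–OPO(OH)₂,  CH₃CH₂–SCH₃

CH₃CH₂–Cl

Identical carbon frameworks mean the comparison reduces to leaving-group quality.
Rank by basicity of the departing species: weakest base leaves most easily.
CH₃CH₂–Cl loses Cl⁻: pKₐ(HCl) ≈ -7
CH₃CH₂–ONO₂ loses NO₃⁻: pKₐ(HNO₃) ≈ -1.3
CH₃CH₂–OPO(OH)₂ loses H₂PO₄⁻: pKₐ(H₃PO₄) ≈ 2.1
CH₃CH₂–OBz loses PhCOO⁻: pKₐ(C₆H₅COOH) ≈ 4.2
CH₃CH₂–SCH₃ loses RS⁻: pKₐ(RSH (a thiol)) ≈ 10.5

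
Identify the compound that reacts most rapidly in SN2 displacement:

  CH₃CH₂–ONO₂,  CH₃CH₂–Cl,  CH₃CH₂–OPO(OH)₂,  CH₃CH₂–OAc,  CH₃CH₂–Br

CH₃CH₂–Br

Same R in every case — rank the leaving groups.
A good leaving group is a weak base: the lower the pKₐ of its conjugate acid, the more readily it departs.
CH₃CH₂–Br loses Br⁻: pKₐ(HBr) ≈ -9
CH₃CH₂–Cl loses Cl⁻: pKₐ(HCl) ≈ -7
CH₃CH₂–ONO₂ loses NO₃⁻: pKₐ(HNO₃) ≈ -1.3
CH₃CH₂–OPO(OH)₂ loses H₂PO₄⁻: pKₐ(H₃PO₄) ≈ 2.1
CH₃CH₂–OAc loses AcO⁻: pKₐ(CH₃COOH) ≈ 4.8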